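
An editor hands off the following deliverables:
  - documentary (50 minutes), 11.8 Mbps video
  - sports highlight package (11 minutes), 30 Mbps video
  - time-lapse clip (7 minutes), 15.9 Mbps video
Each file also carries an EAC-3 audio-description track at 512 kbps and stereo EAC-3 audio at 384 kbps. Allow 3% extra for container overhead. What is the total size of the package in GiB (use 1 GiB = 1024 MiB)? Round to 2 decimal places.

Audio total: 512 + 384 = 896 kbps = 0.896 Mbps.
documentary: 12.696 Mbps × 3000 s × 1.03 = 39230.6 Mb
sports highlight package: 30.896 Mbps × 660 s × 1.03 = 21003.1 Mb
time-lapse clip: 16.796 Mbps × 420 s × 1.03 = 7265.9 Mb
Total: 67499.7 Mb = 8437.5 MB.
= 7.858 GiB.

7.86 GiB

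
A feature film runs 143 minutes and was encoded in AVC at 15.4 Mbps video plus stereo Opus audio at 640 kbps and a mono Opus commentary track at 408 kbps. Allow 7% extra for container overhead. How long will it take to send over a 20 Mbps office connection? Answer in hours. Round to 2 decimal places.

2.10 hours

143 min = 8580 s
Audio total: 640 + 408 = 1048 kbps = 1.048 Mbps.
Total bitrate: 16.448 Mbps.
File: 16.448 Mbps × 8580 s = 141123.8 Mb.
With 7% container overhead: ×1.07. → 151002.5 Mb.
At 20 Mbps: 151002.5 / 20 = 7550.1 s ≈ 2.1 hours.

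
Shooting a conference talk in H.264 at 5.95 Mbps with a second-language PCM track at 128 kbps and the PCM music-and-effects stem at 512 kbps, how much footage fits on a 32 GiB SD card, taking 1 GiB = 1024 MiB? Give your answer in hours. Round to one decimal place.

11.6 hours

Audio total: 128 + 512 = 640 kbps = 0.640 Mbps.
Total bitrate: 5.95 + 0.640 = 6.590 Mbps.
Capacity: 32 GiB = 274,878 Mb.
Recording time: 274,878 / 6.590 = 41,711 s ≈ 11.6 hours.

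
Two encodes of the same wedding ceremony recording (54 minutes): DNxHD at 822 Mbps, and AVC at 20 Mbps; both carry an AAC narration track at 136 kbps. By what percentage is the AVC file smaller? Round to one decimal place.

97.6%

54 min = 3240 s
Audio: 136 kbps = 0.136 Mbps.
DNxHD: 822.136 Mbps × 3240 s = 2663720.6 Mb = 332.965 GB.
AVC: 20.136 Mbps × 3240 s = 65240.6 Mb = 8.155 GB.
Reduction: (1 − 8.155/332.965) × 100 = 97.55%.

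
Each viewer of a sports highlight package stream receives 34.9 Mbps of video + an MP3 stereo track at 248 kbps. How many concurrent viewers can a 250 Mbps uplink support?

7

Audio: 248 kbps = 0.248 Mbps.
Per-viewer media rate: 35.148 Mbps.
250 Mbps = 250.0 Mbps; 250.0 / 35.148 = 7.11 → 7 viewers.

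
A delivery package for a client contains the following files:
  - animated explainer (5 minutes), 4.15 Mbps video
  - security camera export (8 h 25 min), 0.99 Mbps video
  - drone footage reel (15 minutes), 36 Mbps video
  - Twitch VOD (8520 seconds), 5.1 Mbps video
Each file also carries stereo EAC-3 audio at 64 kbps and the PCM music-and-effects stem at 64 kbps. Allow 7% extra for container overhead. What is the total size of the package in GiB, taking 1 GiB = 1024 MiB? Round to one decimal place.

14.0 GiB

Audio total: 64 + 64 = 128 kbps = 0.128 Mbps.
animated explainer: 4.278 Mbps × 300 s × 1.07 = 1373.2 Mb
security camera export: 1.118 Mbps × 30300 s × 1.07 = 36246.7 Mb
drone footage reel: 36.128 Mbps × 900 s × 1.07 = 34791.3 Mb
Twitch VOD: 5.228 Mbps × 8520 s × 1.07 = 47660.5 Mb
Total: 120071.7 Mb = 15009.0 MB.
= 13.98 GiB.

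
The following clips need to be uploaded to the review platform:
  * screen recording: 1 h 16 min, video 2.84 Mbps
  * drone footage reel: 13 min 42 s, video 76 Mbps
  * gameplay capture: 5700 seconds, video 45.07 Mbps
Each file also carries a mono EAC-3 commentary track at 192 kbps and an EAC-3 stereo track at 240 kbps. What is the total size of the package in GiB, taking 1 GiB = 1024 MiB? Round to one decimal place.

Audio total: 192 + 240 = 432 kbps = 0.432 Mbps.
screen recording: 3.272 Mbps × 4560 s = 14920.3 Mb
drone footage reel: 76.432 Mbps × 822 s = 62827.1 Mb
gameplay capture: 45.502 Mbps × 5700 s = 259361.4 Mb
Total: 337108.8 Mb = 42138.6 MB.
= 39.24 GiB.

39.2 GiB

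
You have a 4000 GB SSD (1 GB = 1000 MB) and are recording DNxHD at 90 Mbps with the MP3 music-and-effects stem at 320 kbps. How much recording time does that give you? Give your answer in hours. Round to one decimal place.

98.4 hours

Audio: 320 kbps = 0.320 Mbps.
Total bitrate: 90 + 0.320 = 90.320 Mbps.
Capacity: 4000 GB = 32,000,000 Mb.
Recording time: 32,000,000 / 90.320 = 354,296 s ≈ 98.4 hours.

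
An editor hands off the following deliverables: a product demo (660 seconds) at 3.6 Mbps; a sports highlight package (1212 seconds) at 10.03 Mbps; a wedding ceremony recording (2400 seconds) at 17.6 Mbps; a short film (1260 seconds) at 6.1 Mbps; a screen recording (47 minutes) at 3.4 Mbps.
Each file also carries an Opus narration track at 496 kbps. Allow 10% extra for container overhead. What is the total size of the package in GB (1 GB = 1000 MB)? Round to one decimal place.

10.8 GB

Audio: 496 kbps = 0.496 Mbps.
product demo: 4.096 Mbps × 660 s × 1.10 = 2973.7 Mb
sports highlight package: 10.526 Mbps × 1212 s × 1.10 = 14033.3 Mb
wedding ceremony recording: 18.096 Mbps × 2400 s × 1.10 = 47773.4 Mb
short film: 6.596 Mbps × 1260 s × 1.10 = 9142.1 Mb
screen recording: 3.896 Mbps × 2820 s × 1.10 = 12085.4 Mb
Total: 86007.8 Mb = 10751.0 MB.
= 10.75 GB.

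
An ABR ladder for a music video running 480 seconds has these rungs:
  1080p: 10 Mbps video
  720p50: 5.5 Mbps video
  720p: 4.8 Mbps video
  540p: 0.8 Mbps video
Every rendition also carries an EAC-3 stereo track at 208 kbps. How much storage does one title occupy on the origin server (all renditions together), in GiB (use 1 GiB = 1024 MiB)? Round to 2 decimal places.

Audio: 208 kbps = 0.208 Mbps.
Sum of rendition bitrates: (10+0.208) + (5.5+0.208) + (4.8+0.208) + (0.8+0.208) = 21.932 Mbps.
× 480 s = 10,527 Mb = 1,316 MB = 1.226 GiB.

1.23 GiB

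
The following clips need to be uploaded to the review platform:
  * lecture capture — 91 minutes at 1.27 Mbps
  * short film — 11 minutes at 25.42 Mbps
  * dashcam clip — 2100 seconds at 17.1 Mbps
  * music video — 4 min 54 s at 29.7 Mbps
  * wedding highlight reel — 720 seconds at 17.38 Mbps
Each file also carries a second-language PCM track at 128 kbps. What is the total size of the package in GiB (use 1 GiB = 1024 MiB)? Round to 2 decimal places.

Audio: 128 kbps = 0.128 Mbps.
lecture capture: 1.398 Mbps × 5460 s = 7633.1 Mb
short film: 25.548 Mbps × 660 s = 16861.7 Mb
dashcam clip: 17.228 Mbps × 2100 s = 36178.8 Mb
music video: 29.828 Mbps × 294 s = 8769.4 Mb
wedding highlight reel: 17.508 Mbps × 720 s = 12605.8 Mb
Total: 82048.8 Mb = 10256.1 MB.
= 9.552 GiB.

9.55 GiB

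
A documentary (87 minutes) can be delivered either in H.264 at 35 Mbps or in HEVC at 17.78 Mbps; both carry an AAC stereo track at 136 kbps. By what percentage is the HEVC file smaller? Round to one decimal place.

49.0%

87 min = 5220 s
Audio: 136 kbps = 0.136 Mbps.
H.264: 35.136 Mbps × 5220 s = 183409.9 Mb = 21.352 GiB.
HEVC: 17.916 Mbps × 5220 s = 93521.5 Mb = 10.887 GiB.
Reduction: (1 − 10.887/21.352) × 100 = 49.01%.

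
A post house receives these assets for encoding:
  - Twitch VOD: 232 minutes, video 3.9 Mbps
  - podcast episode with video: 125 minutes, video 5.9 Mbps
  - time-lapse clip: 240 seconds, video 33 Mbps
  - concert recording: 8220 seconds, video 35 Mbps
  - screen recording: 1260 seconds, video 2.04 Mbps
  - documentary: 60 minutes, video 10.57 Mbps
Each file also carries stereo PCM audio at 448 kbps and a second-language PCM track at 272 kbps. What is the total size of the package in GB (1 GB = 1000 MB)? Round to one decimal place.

Audio total: 448 + 272 = 720 kbps = 0.720 Mbps.
Twitch VOD: 4.620 Mbps × 13920 s = 64310.4 Mb
podcast episode with video: 6.620 Mbps × 7500 s = 49650.0 Mb
time-lapse clip: 33.720 Mbps × 240 s = 8092.8 Mb
concert recording: 35.720 Mbps × 8220 s = 293618.4 Mb
screen recording: 2.760 Mbps × 1260 s = 3477.6 Mb
documentary: 11.290 Mbps × 3600 s = 40644.0 Mb
Total: 459793.2 Mb = 57474.2 MB.
= 57.47 GB.

57.5 GB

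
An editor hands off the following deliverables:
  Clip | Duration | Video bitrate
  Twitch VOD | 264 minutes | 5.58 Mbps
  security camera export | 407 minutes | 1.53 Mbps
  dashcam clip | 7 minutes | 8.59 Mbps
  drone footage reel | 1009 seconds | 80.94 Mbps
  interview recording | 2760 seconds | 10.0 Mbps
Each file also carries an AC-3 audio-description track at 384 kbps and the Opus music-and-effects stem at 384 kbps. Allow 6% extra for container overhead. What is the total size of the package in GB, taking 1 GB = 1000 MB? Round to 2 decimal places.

36.14 GB

Audio total: 384 + 384 = 768 kbps = 0.768 Mbps.
Twitch VOD: 6.348 Mbps × 15840 s × 1.06 = 106585.5 Mb
security camera export: 2.298 Mbps × 24420 s × 1.06 = 59484.2 Mb
dashcam clip: 9.358 Mbps × 420 s × 1.06 = 4166.2 Mb
drone footage reel: 81.708 Mbps × 1009 s × 1.06 = 87390.0 Mb
interview recording: 10.768 Mbps × 2760 s × 1.06 = 31502.9 Mb
Total: 289128.7 Mb = 36141.1 MB.
= 36.14 GB.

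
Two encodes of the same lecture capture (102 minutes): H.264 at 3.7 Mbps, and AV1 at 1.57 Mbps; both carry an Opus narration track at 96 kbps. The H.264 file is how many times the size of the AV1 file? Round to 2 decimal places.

102 min = 6120 s
Audio: 96 kbps = 0.096 Mbps.
H.264: 3.796 Mbps × 6120 s = 23231.5 Mb = 2.904 GB.
AV1: 1.666 Mbps × 6120 s = 10195.9 Mb = 1.274 GB.
Ratio: 2.904 / 1.274 = 2.279.

2.28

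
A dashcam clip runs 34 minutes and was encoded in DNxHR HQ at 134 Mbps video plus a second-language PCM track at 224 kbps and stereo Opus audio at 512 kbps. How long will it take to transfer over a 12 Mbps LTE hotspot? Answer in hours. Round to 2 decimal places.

6.36 hours

34 min = 2040 s
Audio total: 224 + 512 = 736 kbps = 0.736 Mbps.
Total bitrate: 134.736 Mbps.
File: 134.736 Mbps × 2040 s = 274861.4 Mb.
At 12 Mbps: 274861.4 / 12 = 22905.1 s ≈ 6.36 hours.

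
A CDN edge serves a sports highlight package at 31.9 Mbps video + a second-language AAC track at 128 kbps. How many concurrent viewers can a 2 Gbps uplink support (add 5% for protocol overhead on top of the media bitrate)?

59

Audio: 128 kbps = 0.128 Mbps.
Per-viewer media rate: 32.028 Mbps.
On the wire with 5% overhead: 33.629 Mbps.
2 Gbps = 2,000 Mbps; 2,000 / 33.629 = 59.47 → 59 viewers.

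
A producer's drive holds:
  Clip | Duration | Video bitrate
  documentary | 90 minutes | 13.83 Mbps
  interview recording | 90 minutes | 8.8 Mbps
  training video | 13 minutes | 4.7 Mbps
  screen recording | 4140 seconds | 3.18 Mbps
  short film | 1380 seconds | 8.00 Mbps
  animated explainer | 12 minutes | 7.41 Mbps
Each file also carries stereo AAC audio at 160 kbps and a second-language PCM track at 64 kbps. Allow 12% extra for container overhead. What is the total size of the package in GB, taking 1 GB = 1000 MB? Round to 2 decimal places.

22.32 GB

Audio total: 160 + 64 = 224 kbps = 0.224 Mbps.
documentary: 14.054 Mbps × 5400 s × 1.12 = 84998.6 Mb
interview recording: 9.024 Mbps × 5400 s × 1.12 = 54577.2 Mb
training video: 4.924 Mbps × 780 s × 1.12 = 4301.6 Mb
screen recording: 3.404 Mbps × 4140 s × 1.12 = 15783.7 Mb
short film: 8.224 Mbps × 1380 s × 1.12 = 12711.0 Mb
animated explainer: 7.634 Mbps × 720 s × 1.12 = 6156.1 Mb
Total: 178528.1 Mb = 22316.0 MB.
= 22.32 GB.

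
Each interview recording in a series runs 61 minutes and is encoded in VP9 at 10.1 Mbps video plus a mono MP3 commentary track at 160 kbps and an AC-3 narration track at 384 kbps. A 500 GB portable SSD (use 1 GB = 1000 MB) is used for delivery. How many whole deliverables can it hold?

102

61 min = 3660 s
Audio total: 160 + 384 = 544 kbps = 0.544 Mbps.
Total bitrate: 10.644 Mbps.
Per item: 10.644 Mbps × 3660 s = 38,957 Mb = 4,870 MB.
Capacity: 500 GB = 4,000,000 Mb; 102.68 items → 102 complete.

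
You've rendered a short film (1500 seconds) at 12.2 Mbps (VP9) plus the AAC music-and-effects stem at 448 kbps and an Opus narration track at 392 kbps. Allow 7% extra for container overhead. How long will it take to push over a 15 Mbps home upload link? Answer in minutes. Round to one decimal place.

Audio total: 448 + 392 = 840 kbps = 0.840 Mbps.
Total bitrate: 13.040 Mbps.
File: 13.040 Mbps × 1500 s = 19560.0 Mb.
With 7% container overhead: ×1.07. → 20929.2 Mb.
At 15 Mbps: 20929.2 / 15 = 1395.3 s ≈ 23.3 minutes.

23.3 minutes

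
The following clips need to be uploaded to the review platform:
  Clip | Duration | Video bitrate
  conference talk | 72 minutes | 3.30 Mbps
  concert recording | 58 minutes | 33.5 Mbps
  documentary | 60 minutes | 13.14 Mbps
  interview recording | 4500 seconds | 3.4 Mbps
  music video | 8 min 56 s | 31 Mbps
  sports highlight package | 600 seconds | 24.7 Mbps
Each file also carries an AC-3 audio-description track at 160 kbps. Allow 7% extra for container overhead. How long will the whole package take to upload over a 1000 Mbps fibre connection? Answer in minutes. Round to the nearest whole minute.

4 minutes

Audio: 160 kbps = 0.160 Mbps.
conference talk: 3.460 Mbps × 4320 s × 1.07 = 15993.5 Mb
concert recording: 33.660 Mbps × 3480 s × 1.07 = 125336.4 Mb
documentary: 13.300 Mbps × 3600 s × 1.07 = 51231.6 Mb
interview recording: 3.560 Mbps × 4500 s × 1.07 = 17141.4 Mb
music video: 31.160 Mbps × 536 s × 1.07 = 17870.9 Mb
sports highlight package: 24.860 Mbps × 600 s × 1.07 = 15960.1 Mb
Total: 243533.9 Mb = 30441.7 MB.
At 1000 Mbps: 243533.9 / 1000 = 244 s ≈ 4.06 minutes.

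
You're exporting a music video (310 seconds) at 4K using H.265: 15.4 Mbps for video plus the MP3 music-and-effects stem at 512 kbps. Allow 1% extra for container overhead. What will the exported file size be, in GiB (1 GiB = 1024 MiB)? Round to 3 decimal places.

0.580 GiB

Audio: 512 kbps = 0.512 Mbps.
Total bitrate: 15.4 + 0.512 = 15.912 Mbps.
Stream data: 15.912 Mbps × 310 s = 4932.7 Mb.
With 1% container overhead: ×1.01.
4,982 Mb = 622,755,900 bytes ÷ 1,073,741,824 = 0.58 GiB.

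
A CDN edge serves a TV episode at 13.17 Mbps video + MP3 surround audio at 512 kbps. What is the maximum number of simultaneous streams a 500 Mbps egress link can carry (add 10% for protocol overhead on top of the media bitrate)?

Audio: 512 kbps = 0.512 Mbps.
Per-viewer media rate: 13.682 Mbps.
On the wire with 10% overhead: 15.050 Mbps.
500 Mbps = 500.0 Mbps; 500.0 / 15.050 = 33.22 → 33 viewers.

33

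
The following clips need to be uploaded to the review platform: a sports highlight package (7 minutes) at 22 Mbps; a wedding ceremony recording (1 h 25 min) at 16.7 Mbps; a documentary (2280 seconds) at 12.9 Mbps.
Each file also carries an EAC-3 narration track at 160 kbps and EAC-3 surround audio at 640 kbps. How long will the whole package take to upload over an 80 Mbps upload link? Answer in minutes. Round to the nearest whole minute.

Audio total: 160 + 640 = 800 kbps = 0.800 Mbps.
sports highlight package: 22.800 Mbps × 420 s = 9576.0 Mb
wedding ceremony recording: 17.500 Mbps × 5100 s = 89250.0 Mb
documentary: 13.700 Mbps × 2280 s = 31236.0 Mb
Total: 130062.0 Mb = 16257.8 MB.
At 80 Mbps: 130062.0 / 80 = 1626 s ≈ 27.1 minutes.

27 minutes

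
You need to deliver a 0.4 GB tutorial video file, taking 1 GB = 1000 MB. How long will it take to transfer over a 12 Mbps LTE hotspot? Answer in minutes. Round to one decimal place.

File: 0.4 GB = 3200.0 Mb.
At 12 Mbps: 3200.0 / 12 = 266.7 s ≈ 4.44 minutes.

4.4 minutes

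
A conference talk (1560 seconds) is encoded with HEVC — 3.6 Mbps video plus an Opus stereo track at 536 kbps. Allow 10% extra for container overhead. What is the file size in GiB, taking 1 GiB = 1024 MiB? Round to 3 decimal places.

Audio: 536 kbps = 0.536 Mbps.
Total bitrate: 3.6 + 0.536 = 4.136 Mbps.
Stream data: 4.136 Mbps × 1560 s = 6452.2 Mb.
With 10% container overhead: ×1.10.
7,097 Mb = 887,172,000 bytes ÷ 1,073,741,824 = 0.8262 GiB.

0.826 GiB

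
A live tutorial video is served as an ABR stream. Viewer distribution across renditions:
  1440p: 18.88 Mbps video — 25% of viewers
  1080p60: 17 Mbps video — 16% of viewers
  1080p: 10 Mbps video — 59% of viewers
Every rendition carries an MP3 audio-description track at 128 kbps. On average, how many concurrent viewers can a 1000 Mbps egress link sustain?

74

Audio: 128 kbps = 0.128 Mbps.
Average per-viewer bitrate: 0.25×19.008 + 0.16×17.128 + 0.59×10.128 = 13.468 Mbps.
1000 Mbps = 1,000 Mbps; 1,000 / 13.468 = 74.25 → 74.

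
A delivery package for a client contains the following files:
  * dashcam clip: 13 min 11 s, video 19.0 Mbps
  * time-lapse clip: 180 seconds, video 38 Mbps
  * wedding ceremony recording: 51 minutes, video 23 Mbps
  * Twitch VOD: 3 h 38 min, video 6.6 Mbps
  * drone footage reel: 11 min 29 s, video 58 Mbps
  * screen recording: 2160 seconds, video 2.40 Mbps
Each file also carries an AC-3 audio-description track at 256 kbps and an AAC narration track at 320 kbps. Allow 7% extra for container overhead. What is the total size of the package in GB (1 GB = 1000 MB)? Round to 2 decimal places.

31.46 GB

Audio total: 256 + 320 = 576 kbps = 0.576 Mbps.
dashcam clip: 19.576 Mbps × 791 s × 1.07 = 16568.5 Mb
time-lapse clip: 38.576 Mbps × 180 s × 1.07 = 7429.7 Mb
wedding ceremony recording: 23.576 Mbps × 3060 s × 1.07 = 77192.5 Mb
Twitch VOD: 7.176 Mbps × 13080 s × 1.07 = 100432.4 Mb
drone footage reel: 58.576 Mbps × 689 s × 1.07 = 43184.0 Mb
screen recording: 2.976 Mbps × 2160 s × 1.07 = 6878.1 Mb
Total: 251685.4 Mb = 31460.7 MB.
= 31.46 GB.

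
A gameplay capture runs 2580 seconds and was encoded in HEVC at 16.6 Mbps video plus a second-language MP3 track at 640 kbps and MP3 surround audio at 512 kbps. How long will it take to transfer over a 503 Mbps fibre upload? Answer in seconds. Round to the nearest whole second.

91 seconds

Audio total: 640 + 512 = 1152 kbps = 1.152 Mbps.
Total bitrate: 17.752 Mbps.
File: 17.752 Mbps × 2580 s = 45800.2 Mb.
At 503 Mbps: 45800.2 / 503 = 91.1 s ≈ 91.1 seconds.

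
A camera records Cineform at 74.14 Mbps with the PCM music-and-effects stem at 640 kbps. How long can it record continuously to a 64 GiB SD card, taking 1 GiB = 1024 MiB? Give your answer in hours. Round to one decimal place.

2.0 hours

Audio: 640 kbps = 0.640 Mbps.
Total bitrate: 74.14 + 0.640 = 74.780 Mbps.
Capacity: 64 GiB = 549,756 Mb.
Recording time: 549,756 / 74.780 = 7,352 s ≈ 2.04 hours.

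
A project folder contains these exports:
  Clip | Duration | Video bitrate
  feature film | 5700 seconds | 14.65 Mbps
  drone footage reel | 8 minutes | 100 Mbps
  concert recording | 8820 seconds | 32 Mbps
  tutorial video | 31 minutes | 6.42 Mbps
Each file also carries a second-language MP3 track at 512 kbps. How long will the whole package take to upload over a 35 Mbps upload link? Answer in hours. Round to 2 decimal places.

Audio: 512 kbps = 0.512 Mbps.
feature film: 15.162 Mbps × 5700 s = 86423.4 Mb
drone footage reel: 100.512 Mbps × 480 s = 48245.8 Mb
concert recording: 32.512 Mbps × 8820 s = 286755.8 Mb
tutorial video: 6.932 Mbps × 1860 s = 12893.5 Mb
Total: 434318.5 Mb = 54289.8 MB.
At 35 Mbps: 434318.5 / 35 = 12409 s ≈ 3.45 hours.

3.45 hours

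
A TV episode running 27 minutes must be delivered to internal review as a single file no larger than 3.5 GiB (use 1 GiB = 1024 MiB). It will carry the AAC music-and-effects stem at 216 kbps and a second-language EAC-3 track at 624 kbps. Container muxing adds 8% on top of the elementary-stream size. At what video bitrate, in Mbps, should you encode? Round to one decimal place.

Budget: 3.5 GiB = 30064.8 Mb.
Stream payload after overhead: 30064.8 / 1.08 = 27837.8 Mb.
27 min = 1620 s
Total bitrate budget: 27837.8 Mb / 1620 s = 17.184 Mbps.
Audio total: 216 + 624 = 840 kbps = 0.840 Mbps.
Video: 17.184 − 0.840 = 16.344 Mbps.

16.3 Mbps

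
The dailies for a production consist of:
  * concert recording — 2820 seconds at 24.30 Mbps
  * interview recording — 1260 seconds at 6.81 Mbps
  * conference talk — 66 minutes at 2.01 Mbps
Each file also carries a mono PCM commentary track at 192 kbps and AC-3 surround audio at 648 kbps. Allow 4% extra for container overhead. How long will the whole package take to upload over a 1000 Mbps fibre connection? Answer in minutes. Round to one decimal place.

1.6 minutes

Audio total: 192 + 648 = 840 kbps = 0.840 Mbps.
concert recording: 25.140 Mbps × 2820 s × 1.04 = 73730.6 Mb
interview recording: 7.650 Mbps × 1260 s × 1.04 = 10024.6 Mb
conference talk: 2.850 Mbps × 3960 s × 1.04 = 11737.4 Mb
Total: 95492.6 Mb = 11936.6 MB.
At 1000 Mbps: 95492.6 / 1000 = 95 s ≈ 1.59 minutes.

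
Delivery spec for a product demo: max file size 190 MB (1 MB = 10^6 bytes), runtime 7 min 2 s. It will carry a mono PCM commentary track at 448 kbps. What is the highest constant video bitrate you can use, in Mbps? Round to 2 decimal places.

3.15 Mbps

Budget: 190 MB = 1520.0 Mb.
7 min 2 s = 422 s
Total bitrate budget: 1520.0 Mb / 422 s = 3.602 Mbps.
Audio: 448 kbps = 0.448 Mbps.
Video: 3.602 − 0.448 = 3.154 Mbps.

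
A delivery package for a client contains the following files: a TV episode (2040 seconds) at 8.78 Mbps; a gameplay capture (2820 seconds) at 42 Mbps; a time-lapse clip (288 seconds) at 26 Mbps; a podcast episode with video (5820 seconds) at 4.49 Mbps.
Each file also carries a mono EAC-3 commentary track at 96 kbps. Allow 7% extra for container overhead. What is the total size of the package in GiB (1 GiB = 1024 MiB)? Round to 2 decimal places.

Audio: 96 kbps = 0.096 Mbps.
TV episode: 8.876 Mbps × 2040 s × 1.07 = 19374.5 Mb
gameplay capture: 42.096 Mbps × 2820 s × 1.07 = 127020.5 Mb
time-lapse clip: 26.096 Mbps × 288 s × 1.07 = 8041.7 Mb
podcast episode with video: 4.586 Mbps × 5820 s × 1.07 = 28558.9 Mb
Total: 182995.6 Mb = 22874.5 MB.
= 21.30 GiB.

21.30 GiB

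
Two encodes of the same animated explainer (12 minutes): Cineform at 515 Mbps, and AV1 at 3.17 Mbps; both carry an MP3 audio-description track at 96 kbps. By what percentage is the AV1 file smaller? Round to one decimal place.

12 min = 720 s
Audio: 96 kbps = 0.096 Mbps.
Cineform: 515.096 Mbps × 720 s = 370869.1 Mb = 46.359 GB.
AV1: 3.266 Mbps × 720 s = 2351.5 Mb = 0.294 GB.
Reduction: (1 − 0.294/46.359) × 100 = 99.37%.

99.4%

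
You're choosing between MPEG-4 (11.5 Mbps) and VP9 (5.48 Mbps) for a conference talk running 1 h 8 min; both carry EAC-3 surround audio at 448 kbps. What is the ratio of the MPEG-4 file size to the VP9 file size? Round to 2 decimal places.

1 h 8 min = 68 min = 4080 s
Audio: 448 kbps = 0.448 Mbps.
MPEG-4: 11.948 Mbps × 4080 s = 48747.8 Mb = 6.093 GB.
VP9: 5.928 Mbps × 4080 s = 24186.2 Mb = 3.023 GB.
Ratio: 6.093 / 3.023 = 2.016.

2.02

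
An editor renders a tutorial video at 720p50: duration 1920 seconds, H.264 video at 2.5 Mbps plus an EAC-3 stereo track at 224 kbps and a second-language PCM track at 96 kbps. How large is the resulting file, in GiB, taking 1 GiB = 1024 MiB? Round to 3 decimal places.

Audio total: 224 + 96 = 320 kbps = 0.320 Mbps.
Total bitrate: 2.5 + 0.320 = 2.820 Mbps.
Stream data: 2.820 Mbps × 1920 s = 5414.4 Mb.
5,414 Mb = 676,800,000 bytes ÷ 1,073,741,824 = 0.6303 GiB.

0.630 GiB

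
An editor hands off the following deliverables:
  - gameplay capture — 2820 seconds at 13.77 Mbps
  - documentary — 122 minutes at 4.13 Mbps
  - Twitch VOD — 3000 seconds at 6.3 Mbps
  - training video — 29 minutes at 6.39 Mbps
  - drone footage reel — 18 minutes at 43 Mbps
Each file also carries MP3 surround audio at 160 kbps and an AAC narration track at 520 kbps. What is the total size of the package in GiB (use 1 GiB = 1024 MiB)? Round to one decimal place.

18.2 GiB

Audio total: 160 + 520 = 680 kbps = 0.680 Mbps.
gameplay capture: 14.450 Mbps × 2820 s = 40749.0 Mb
documentary: 4.810 Mbps × 7320 s = 35209.2 Mb
Twitch VOD: 6.980 Mbps × 3000 s = 20940.0 Mb
training video: 7.070 Mbps × 1740 s = 12301.8 Mb
drone footage reel: 43.680 Mbps × 1080 s = 47174.4 Mb
Total: 156374.4 Mb = 19546.8 MB.
= 18.20 GiB.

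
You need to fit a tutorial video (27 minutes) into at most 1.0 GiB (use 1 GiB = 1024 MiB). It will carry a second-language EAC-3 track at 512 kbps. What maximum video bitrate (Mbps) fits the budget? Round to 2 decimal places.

4.79 Mbps

Budget: 1.0 GiB = 8589.9 Mb.
27 min = 1620 s
Total bitrate budget: 8589.9 Mb / 1620 s = 5.302 Mbps.
Audio: 512 kbps = 0.512 Mbps.
Video: 5.302 − 0.512 = 4.790 Mbps.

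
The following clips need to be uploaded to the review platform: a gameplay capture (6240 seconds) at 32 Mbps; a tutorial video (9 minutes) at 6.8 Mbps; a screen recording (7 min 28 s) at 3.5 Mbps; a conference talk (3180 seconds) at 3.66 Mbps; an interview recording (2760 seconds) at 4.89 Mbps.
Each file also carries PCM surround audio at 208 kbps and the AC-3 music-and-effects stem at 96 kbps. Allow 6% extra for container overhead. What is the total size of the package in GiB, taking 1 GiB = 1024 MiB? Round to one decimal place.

Audio total: 208 + 96 = 304 kbps = 0.304 Mbps.
gameplay capture: 32.304 Mbps × 6240 s × 1.06 = 213671.6 Mb
tutorial video: 7.104 Mbps × 540 s × 1.06 = 4066.3 Mb
screen recording: 3.804 Mbps × 448 s × 1.06 = 1806.4 Mb
conference talk: 3.964 Mbps × 3180 s × 1.06 = 13361.9 Mb
interview recording: 5.194 Mbps × 2760 s × 1.06 = 15195.6 Mb
Total: 248101.8 Mb = 31012.7 MB.
= 28.88 GiB.

28.9 GiB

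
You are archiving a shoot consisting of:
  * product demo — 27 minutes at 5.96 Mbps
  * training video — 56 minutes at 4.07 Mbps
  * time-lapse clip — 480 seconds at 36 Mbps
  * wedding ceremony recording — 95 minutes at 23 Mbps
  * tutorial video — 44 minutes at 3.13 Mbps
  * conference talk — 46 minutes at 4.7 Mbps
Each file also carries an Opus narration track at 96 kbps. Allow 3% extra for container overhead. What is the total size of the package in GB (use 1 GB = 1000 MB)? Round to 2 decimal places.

25.05 GB

Audio: 96 kbps = 0.096 Mbps.
product demo: 6.056 Mbps × 1620 s × 1.03 = 10105.0 Mb
training video: 4.166 Mbps × 3360 s × 1.03 = 14417.7 Mb
time-lapse clip: 36.096 Mbps × 480 s × 1.03 = 17845.9 Mb
wedding ceremony recording: 23.096 Mbps × 5700 s × 1.03 = 135596.6 Mb
tutorial video: 3.226 Mbps × 2640 s × 1.03 = 8772.1 Mb
conference talk: 4.796 Mbps × 2760 s × 1.03 = 13634.1 Mb
Total: 200371.4 Mb = 25046.4 MB.
= 25.05 GB.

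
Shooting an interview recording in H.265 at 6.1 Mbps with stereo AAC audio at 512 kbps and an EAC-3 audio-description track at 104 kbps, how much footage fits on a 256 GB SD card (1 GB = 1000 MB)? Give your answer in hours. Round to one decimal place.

Audio total: 512 + 104 = 616 kbps = 0.616 Mbps.
Total bitrate: 6.1 + 0.616 = 6.716 Mbps.
Capacity: 256 GB = 2,048,000 Mb.
Recording time: 2,048,000 / 6.716 = 304,943 s ≈ 84.7 hours.

84.7 hours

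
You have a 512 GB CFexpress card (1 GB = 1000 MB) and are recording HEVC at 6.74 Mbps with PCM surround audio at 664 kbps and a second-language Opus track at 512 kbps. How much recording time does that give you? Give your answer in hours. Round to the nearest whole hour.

Audio total: 664 + 512 = 1176 kbps = 1.176 Mbps.
Total bitrate: 6.74 + 1.176 = 7.916 Mbps.
Capacity: 512 GB = 4,096,000 Mb.
Recording time: 4,096,000 / 7.916 = 517,433 s ≈ 144 hours.

144 hours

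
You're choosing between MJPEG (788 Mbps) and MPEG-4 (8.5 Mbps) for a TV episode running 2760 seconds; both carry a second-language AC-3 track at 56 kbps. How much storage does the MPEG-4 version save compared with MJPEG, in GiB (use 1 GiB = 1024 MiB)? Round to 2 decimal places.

250.46 GiB

Audio: 56 kbps = 0.056 Mbps.
MJPEG: 788.056 Mbps × 2760 s = 2175034.6 Mb = 253.207 GiB.
MPEG-4: 8.556 Mbps × 2760 s = 23614.6 Mb = 2.749 GiB.
Saving: 253.207 − 2.749 = 250.458 GiB.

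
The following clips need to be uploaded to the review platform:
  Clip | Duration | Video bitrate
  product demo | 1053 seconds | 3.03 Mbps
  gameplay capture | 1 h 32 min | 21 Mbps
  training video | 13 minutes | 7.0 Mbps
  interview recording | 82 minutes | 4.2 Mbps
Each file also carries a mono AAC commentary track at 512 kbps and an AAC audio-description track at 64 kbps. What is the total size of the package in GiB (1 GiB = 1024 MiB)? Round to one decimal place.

17.7 GiB

Audio total: 512 + 64 = 576 kbps = 0.576 Mbps.
product demo: 3.606 Mbps × 1053 s = 3797.1 Mb
gameplay capture: 21.576 Mbps × 5520 s = 119099.5 Mb
training video: 7.576 Mbps × 780 s = 5909.3 Mb
interview recording: 4.776 Mbps × 4920 s = 23497.9 Mb
Total: 152303.8 Mb = 19038.0 MB.
= 17.73 GiB.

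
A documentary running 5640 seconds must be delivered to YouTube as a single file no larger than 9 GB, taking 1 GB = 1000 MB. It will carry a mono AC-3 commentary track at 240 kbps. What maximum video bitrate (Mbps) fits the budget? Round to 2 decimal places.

12.53 Mbps

Budget: 9 GB = 72000.0 Mb.
Total bitrate budget: 72000.0 Mb / 5640 s = 12.766 Mbps.
Audio: 240 kbps = 0.240 Mbps.
Video: 12.766 − 0.240 = 12.526 Mbps.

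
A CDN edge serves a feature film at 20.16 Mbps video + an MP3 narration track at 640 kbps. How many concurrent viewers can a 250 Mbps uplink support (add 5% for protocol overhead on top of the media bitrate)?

11

Audio: 640 kbps = 0.640 Mbps.
Per-viewer media rate: 20.800 Mbps.
On the wire with 5% overhead: 21.840 Mbps.
250 Mbps = 250.0 Mbps; 250.0 / 21.840 = 11.45 → 11 viewers.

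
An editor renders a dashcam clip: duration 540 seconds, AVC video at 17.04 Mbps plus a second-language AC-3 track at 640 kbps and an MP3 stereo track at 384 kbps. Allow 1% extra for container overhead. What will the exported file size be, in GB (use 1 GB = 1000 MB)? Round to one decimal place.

1.2 GB

Audio total: 640 + 384 = 1024 kbps = 1.024 Mbps.
Total bitrate: 17.04 + 1.024 = 18.064 Mbps.
Stream data: 18.064 Mbps × 540 s = 9754.6 Mb.
With 1% container overhead: ×1.01.
9,852 Mb ÷ 8 = 1,232 MB → 1.232 GB.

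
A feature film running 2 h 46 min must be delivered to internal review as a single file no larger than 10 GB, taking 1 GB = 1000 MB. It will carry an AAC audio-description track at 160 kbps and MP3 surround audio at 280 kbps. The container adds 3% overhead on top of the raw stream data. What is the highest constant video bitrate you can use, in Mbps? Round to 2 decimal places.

Budget: 10 GB = 80000.0 Mb.
Stream payload after overhead: 80000.0 / 1.03 = 77669.9 Mb.
2 h 46 min = 166 min = 9960 s
Total bitrate budget: 77669.9 Mb / 9960 s = 7.798 Mbps.
Audio total: 160 + 280 = 440 kbps = 0.440 Mbps.
Video: 7.798 − 0.440 = 7.358 Mbps.

7.36 Mbps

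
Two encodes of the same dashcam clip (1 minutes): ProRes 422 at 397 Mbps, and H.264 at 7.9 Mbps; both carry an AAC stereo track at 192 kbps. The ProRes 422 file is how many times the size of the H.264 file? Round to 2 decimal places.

49.08

Audio: 192 kbps = 0.192 Mbps.
ProRes 422: 397.192 Mbps × 60 s = 23831.5 Mb = 2.979 GB.
H.264: 8.092 Mbps × 60 s = 485.5 Mb = 0.061 GB.
Ratio: 2.979 / 0.061 = 49.085.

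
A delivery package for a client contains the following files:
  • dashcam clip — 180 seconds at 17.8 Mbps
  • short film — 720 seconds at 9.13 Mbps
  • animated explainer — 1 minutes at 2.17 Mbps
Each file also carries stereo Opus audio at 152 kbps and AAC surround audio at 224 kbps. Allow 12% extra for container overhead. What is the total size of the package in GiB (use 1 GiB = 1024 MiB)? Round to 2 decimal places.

Audio total: 152 + 224 = 376 kbps = 0.376 Mbps.
dashcam clip: 18.176 Mbps × 180 s × 1.12 = 3664.3 Mb
short film: 9.506 Mbps × 720 s × 1.12 = 7665.6 Mb
animated explainer: 2.546 Mbps × 60 s × 1.12 = 171.1 Mb
Total: 11501.0 Mb = 1437.6 MB.
= 1.339 GiB.

1.34 GiB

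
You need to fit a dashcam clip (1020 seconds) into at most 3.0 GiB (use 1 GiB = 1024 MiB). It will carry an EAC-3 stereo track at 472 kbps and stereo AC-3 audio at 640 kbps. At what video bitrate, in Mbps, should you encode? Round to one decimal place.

Budget: 3.0 GiB = 25769.8 Mb.
Total bitrate budget: 25769.8 Mb / 1020 s = 25.265 Mbps.
Audio total: 472 + 640 = 1112 kbps = 1.112 Mbps.
Video: 25.265 − 1.112 = 24.153 Mbps.

24.2 Mbps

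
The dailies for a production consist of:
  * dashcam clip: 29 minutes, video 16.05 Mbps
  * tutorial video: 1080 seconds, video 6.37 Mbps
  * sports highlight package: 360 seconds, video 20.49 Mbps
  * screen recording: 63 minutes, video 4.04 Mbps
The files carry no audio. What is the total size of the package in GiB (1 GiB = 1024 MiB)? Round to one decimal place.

6.7 GiB

dashcam clip: 16.050 Mbps × 1740 s = 27927.0 Mb
tutorial video: 6.370 Mbps × 1080 s = 6879.6 Mb
sports highlight package: 20.490 Mbps × 360 s = 7376.4 Mb
screen recording: 4.040 Mbps × 3780 s = 15271.2 Mb
Total: 57454.2 Mb = 7181.8 MB.
= 6.689 GiB.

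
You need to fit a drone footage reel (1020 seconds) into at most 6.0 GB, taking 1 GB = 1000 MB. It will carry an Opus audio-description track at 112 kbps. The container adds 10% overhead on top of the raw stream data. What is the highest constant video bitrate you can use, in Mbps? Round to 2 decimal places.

42.67 Mbps

Budget: 6.0 GB = 48000.0 Mb.
Stream payload after overhead: 48000.0 / 1.10 = 43636.4 Mb.
Total bitrate budget: 43636.4 Mb / 1020 s = 42.781 Mbps.
Audio: 112 kbps = 0.112 Mbps.
Video: 42.781 − 0.112 = 42.669 Mbps.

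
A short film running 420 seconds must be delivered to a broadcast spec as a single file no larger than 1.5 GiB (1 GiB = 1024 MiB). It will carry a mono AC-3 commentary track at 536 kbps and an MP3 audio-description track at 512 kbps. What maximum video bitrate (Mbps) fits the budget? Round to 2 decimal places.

29.63 Mbps

Budget: 1.5 GiB = 12884.9 Mb.
Total bitrate budget: 12884.9 Mb / 420 s = 30.678 Mbps.
Audio total: 536 + 512 = 1048 kbps = 1.048 Mbps.
Video: 30.678 − 1.048 = 29.630 Mbps.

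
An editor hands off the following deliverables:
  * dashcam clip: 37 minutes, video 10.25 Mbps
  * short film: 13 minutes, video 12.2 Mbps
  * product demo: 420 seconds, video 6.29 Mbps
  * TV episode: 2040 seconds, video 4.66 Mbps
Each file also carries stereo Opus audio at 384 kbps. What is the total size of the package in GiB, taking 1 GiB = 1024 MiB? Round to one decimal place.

5.4 GiB

Audio: 384 kbps = 0.384 Mbps.
dashcam clip: 10.634 Mbps × 2220 s = 23607.5 Mb
short film: 12.584 Mbps × 780 s = 9815.5 Mb
product demo: 6.674 Mbps × 420 s = 2803.1 Mb
TV episode: 5.044 Mbps × 2040 s = 10289.8 Mb
Total: 46515.8 Mb = 5814.5 MB.
= 5.415 GiB.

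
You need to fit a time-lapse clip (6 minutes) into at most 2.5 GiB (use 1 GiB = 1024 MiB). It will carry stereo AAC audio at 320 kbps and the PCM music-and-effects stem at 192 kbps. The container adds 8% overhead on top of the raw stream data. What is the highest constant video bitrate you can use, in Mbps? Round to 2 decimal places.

54.72 Mbps

Budget: 2.5 GiB = 21474.8 Mb.
Stream payload after overhead: 21474.8 / 1.08 = 19884.1 Mb.
6 min = 360 s
Total bitrate budget: 19884.1 Mb / 360 s = 55.234 Mbps.
Audio total: 320 + 192 = 512 kbps = 0.512 Mbps.
Video: 55.234 − 0.512 = 54.722 Mbps.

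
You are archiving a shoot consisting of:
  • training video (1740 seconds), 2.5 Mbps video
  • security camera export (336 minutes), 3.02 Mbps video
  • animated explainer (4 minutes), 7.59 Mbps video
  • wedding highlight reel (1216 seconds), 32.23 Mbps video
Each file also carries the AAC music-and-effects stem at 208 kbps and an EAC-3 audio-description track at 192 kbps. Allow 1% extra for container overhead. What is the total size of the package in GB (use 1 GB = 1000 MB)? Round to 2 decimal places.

14.59 GB

Audio total: 208 + 192 = 400 kbps = 0.400 Mbps.
training video: 2.900 Mbps × 1740 s × 1.01 = 5096.5 Mb
security camera export: 3.420 Mbps × 20160 s × 1.01 = 69636.7 Mb
animated explainer: 7.990 Mbps × 240 s × 1.01 = 1936.8 Mb
wedding highlight reel: 32.630 Mbps × 1216 s × 1.01 = 40074.9 Mb
Total: 116744.8 Mb = 14593.1 MB.
= 14.59 GB.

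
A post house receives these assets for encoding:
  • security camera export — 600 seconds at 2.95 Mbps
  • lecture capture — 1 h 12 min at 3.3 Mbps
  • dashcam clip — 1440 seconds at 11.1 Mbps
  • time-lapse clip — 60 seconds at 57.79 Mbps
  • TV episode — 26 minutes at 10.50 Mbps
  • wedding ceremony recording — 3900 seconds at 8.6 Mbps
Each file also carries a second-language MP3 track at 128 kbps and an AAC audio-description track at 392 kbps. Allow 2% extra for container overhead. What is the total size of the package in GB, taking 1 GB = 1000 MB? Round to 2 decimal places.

11.68 GB

Audio total: 128 + 392 = 520 kbps = 0.520 Mbps.
security camera export: 3.470 Mbps × 600 s × 1.02 = 2123.6 Mb
lecture capture: 3.820 Mbps × 4320 s × 1.02 = 16832.4 Mb
dashcam clip: 11.620 Mbps × 1440 s × 1.02 = 17067.5 Mb
time-lapse clip: 58.310 Mbps × 60 s × 1.02 = 3568.6 Mb
TV episode: 11.020 Mbps × 1560 s × 1.02 = 17535.0 Mb
wedding ceremony recording: 9.120 Mbps × 3900 s × 1.02 = 36279.4 Mb
Total: 93406.5 Mb = 11675.8 MB.
= 11.68 GB.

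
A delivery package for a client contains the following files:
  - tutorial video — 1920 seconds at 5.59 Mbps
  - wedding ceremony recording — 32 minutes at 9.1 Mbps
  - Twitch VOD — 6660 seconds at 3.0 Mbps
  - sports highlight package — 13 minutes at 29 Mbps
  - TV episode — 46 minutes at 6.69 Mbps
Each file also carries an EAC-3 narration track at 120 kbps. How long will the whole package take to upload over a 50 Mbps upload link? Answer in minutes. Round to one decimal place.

Audio: 120 kbps = 0.120 Mbps.
tutorial video: 5.710 Mbps × 1920 s = 10963.2 Mb
wedding ceremony recording: 9.220 Mbps × 1920 s = 17702.4 Mb
Twitch VOD: 3.120 Mbps × 6660 s = 20779.2 Mb
sports highlight package: 29.120 Mbps × 780 s = 22713.6 Mb
TV episode: 6.810 Mbps × 2760 s = 18795.6 Mb
Total: 90954.0 Mb = 11369.2 MB.
At 50 Mbps: 90954.0 / 50 = 1819 s ≈ 30.3 minutes.

30.3 minutes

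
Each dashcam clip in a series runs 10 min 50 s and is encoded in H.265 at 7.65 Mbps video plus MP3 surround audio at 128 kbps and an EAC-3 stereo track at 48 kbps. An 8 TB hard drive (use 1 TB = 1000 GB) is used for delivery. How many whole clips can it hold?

10 min 50 s = 650 s
Audio total: 128 + 48 = 176 kbps = 0.176 Mbps.
Total bitrate: 7.826 Mbps.
Per item: 7.826 Mbps × 650 s = 5,087 Mb = 635.9 MB.
Capacity: 8 TB = 64,000,000 Mb; 12581.34 items → 12581 complete.

12581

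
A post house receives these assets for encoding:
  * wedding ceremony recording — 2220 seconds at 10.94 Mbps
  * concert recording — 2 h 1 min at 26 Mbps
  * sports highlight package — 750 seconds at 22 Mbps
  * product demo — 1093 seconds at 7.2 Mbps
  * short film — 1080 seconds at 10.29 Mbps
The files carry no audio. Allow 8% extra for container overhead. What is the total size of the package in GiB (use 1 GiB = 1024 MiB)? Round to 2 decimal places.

wedding ceremony recording: 10.940 Mbps × 2220 s × 1.08 = 26229.7 Mb
concert recording: 26.000 Mbps × 7260 s × 1.08 = 203860.8 Mb
sports highlight package: 22.000 Mbps × 750 s × 1.08 = 17820.0 Mb
product demo: 7.200 Mbps × 1093 s × 1.08 = 8499.2 Mb
short film: 10.290 Mbps × 1080 s × 1.08 = 12002.3 Mb
Total: 268412.0 Mb = 33551.5 MB.
= 31.25 GiB.

31.25 GiB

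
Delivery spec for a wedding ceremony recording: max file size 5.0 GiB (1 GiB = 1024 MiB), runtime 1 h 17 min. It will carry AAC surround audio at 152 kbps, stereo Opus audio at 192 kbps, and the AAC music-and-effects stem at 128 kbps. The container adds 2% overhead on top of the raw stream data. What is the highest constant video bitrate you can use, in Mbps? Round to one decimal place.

Budget: 5.0 GiB = 42949.7 Mb.
Stream payload after overhead: 42949.7 / 1.02 = 42107.5 Mb.
1 h 17 min = 77 min = 4620 s
Total bitrate budget: 42107.5 Mb / 4620 s = 9.114 Mbps.
Audio total: 152 + 192 + 128 = 472 kbps = 0.472 Mbps.
Video: 9.114 − 0.472 = 8.642 Mbps.

8.6 Mbps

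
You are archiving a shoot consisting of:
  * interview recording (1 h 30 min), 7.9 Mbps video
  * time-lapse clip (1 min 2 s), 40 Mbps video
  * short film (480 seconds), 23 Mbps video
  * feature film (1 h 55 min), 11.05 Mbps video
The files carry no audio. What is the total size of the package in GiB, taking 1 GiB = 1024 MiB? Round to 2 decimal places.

interview recording: 7.900 Mbps × 5400 s = 42660.0 Mb
time-lapse clip: 40.000 Mbps × 62 s = 2480.0 Mb
short film: 23.000 Mbps × 480 s = 11040.0 Mb
feature film: 11.050 Mbps × 6900 s = 76245.0 Mb
Total: 132425.0 Mb = 16553.1 MB.
= 15.42 GiB.

15.42 GiB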